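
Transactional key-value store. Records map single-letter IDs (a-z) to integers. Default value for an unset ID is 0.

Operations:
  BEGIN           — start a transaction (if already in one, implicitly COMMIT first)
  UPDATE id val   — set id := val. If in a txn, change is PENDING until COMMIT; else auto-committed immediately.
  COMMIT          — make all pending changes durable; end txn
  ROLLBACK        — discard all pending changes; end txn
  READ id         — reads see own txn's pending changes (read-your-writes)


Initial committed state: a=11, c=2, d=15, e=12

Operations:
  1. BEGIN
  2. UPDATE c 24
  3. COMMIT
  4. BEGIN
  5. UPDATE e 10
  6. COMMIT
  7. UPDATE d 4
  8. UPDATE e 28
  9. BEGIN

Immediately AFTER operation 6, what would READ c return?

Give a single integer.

Answer: 24

Derivation:
Initial committed: {a=11, c=2, d=15, e=12}
Op 1: BEGIN: in_txn=True, pending={}
Op 2: UPDATE c=24 (pending; pending now {c=24})
Op 3: COMMIT: merged ['c'] into committed; committed now {a=11, c=24, d=15, e=12}
Op 4: BEGIN: in_txn=True, pending={}
Op 5: UPDATE e=10 (pending; pending now {e=10})
Op 6: COMMIT: merged ['e'] into committed; committed now {a=11, c=24, d=15, e=10}
After op 6: visible(c) = 24 (pending={}, committed={a=11, c=24, d=15, e=10})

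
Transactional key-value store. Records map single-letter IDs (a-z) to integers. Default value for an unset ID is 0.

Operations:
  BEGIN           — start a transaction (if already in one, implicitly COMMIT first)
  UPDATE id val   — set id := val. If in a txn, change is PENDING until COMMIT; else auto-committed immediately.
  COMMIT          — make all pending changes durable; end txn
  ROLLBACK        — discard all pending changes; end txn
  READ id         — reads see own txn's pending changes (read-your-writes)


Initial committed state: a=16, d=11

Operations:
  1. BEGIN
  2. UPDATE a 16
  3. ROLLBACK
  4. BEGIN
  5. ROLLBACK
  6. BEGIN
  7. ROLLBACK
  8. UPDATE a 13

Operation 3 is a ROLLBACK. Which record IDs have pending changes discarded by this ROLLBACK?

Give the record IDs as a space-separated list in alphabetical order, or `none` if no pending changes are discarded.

Initial committed: {a=16, d=11}
Op 1: BEGIN: in_txn=True, pending={}
Op 2: UPDATE a=16 (pending; pending now {a=16})
Op 3: ROLLBACK: discarded pending ['a']; in_txn=False
Op 4: BEGIN: in_txn=True, pending={}
Op 5: ROLLBACK: discarded pending []; in_txn=False
Op 6: BEGIN: in_txn=True, pending={}
Op 7: ROLLBACK: discarded pending []; in_txn=False
Op 8: UPDATE a=13 (auto-commit; committed a=13)
ROLLBACK at op 3 discards: ['a']

Answer: a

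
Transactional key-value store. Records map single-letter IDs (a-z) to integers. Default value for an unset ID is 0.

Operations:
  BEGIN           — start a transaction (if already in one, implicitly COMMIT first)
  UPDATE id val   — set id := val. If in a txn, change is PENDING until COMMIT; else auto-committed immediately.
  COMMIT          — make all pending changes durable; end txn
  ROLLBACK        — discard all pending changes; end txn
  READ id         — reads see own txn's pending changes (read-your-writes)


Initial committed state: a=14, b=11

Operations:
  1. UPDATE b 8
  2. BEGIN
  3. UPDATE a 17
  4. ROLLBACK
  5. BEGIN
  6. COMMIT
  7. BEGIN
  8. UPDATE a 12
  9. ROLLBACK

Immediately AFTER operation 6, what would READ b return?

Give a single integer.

Answer: 8

Derivation:
Initial committed: {a=14, b=11}
Op 1: UPDATE b=8 (auto-commit; committed b=8)
Op 2: BEGIN: in_txn=True, pending={}
Op 3: UPDATE a=17 (pending; pending now {a=17})
Op 4: ROLLBACK: discarded pending ['a']; in_txn=False
Op 5: BEGIN: in_txn=True, pending={}
Op 6: COMMIT: merged [] into committed; committed now {a=14, b=8}
After op 6: visible(b) = 8 (pending={}, committed={a=14, b=8})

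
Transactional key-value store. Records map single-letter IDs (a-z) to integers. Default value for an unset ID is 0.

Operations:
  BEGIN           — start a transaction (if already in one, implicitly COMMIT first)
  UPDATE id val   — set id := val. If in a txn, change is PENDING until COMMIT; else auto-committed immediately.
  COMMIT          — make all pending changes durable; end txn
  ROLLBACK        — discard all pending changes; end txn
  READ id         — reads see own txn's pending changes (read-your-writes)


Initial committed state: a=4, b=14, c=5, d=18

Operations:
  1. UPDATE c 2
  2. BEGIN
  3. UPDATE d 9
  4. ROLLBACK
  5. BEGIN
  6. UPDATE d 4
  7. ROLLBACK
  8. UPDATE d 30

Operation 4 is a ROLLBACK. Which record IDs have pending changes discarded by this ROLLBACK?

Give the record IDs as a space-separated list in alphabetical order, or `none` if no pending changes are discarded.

Answer: d

Derivation:
Initial committed: {a=4, b=14, c=5, d=18}
Op 1: UPDATE c=2 (auto-commit; committed c=2)
Op 2: BEGIN: in_txn=True, pending={}
Op 3: UPDATE d=9 (pending; pending now {d=9})
Op 4: ROLLBACK: discarded pending ['d']; in_txn=False
Op 5: BEGIN: in_txn=True, pending={}
Op 6: UPDATE d=4 (pending; pending now {d=4})
Op 7: ROLLBACK: discarded pending ['d']; in_txn=False
Op 8: UPDATE d=30 (auto-commit; committed d=30)
ROLLBACK at op 4 discards: ['d']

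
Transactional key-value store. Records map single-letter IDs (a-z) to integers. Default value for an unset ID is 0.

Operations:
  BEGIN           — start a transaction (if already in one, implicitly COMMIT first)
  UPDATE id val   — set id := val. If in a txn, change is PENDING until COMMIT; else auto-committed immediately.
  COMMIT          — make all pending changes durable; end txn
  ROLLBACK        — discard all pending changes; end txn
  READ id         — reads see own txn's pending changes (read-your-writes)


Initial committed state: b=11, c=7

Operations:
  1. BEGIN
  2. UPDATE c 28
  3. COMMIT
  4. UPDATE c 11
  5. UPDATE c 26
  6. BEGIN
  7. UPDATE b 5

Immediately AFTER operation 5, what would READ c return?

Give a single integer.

Answer: 26

Derivation:
Initial committed: {b=11, c=7}
Op 1: BEGIN: in_txn=True, pending={}
Op 2: UPDATE c=28 (pending; pending now {c=28})
Op 3: COMMIT: merged ['c'] into committed; committed now {b=11, c=28}
Op 4: UPDATE c=11 (auto-commit; committed c=11)
Op 5: UPDATE c=26 (auto-commit; committed c=26)
After op 5: visible(c) = 26 (pending={}, committed={b=11, c=26})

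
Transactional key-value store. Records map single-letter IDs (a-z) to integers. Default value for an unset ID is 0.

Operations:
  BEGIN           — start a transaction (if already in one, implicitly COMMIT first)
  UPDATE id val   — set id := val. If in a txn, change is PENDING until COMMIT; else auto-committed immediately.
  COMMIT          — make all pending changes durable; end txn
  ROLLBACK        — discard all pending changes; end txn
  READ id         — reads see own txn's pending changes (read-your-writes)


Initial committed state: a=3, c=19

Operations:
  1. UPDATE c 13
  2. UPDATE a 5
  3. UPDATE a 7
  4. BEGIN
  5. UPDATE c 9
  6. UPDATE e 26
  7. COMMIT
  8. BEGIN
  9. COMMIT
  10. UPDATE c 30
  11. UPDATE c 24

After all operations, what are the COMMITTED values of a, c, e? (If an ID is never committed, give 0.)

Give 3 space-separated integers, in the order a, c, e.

Initial committed: {a=3, c=19}
Op 1: UPDATE c=13 (auto-commit; committed c=13)
Op 2: UPDATE a=5 (auto-commit; committed a=5)
Op 3: UPDATE a=7 (auto-commit; committed a=7)
Op 4: BEGIN: in_txn=True, pending={}
Op 5: UPDATE c=9 (pending; pending now {c=9})
Op 6: UPDATE e=26 (pending; pending now {c=9, e=26})
Op 7: COMMIT: merged ['c', 'e'] into committed; committed now {a=7, c=9, e=26}
Op 8: BEGIN: in_txn=True, pending={}
Op 9: COMMIT: merged [] into committed; committed now {a=7, c=9, e=26}
Op 10: UPDATE c=30 (auto-commit; committed c=30)
Op 11: UPDATE c=24 (auto-commit; committed c=24)
Final committed: {a=7, c=24, e=26}

Answer: 7 24 26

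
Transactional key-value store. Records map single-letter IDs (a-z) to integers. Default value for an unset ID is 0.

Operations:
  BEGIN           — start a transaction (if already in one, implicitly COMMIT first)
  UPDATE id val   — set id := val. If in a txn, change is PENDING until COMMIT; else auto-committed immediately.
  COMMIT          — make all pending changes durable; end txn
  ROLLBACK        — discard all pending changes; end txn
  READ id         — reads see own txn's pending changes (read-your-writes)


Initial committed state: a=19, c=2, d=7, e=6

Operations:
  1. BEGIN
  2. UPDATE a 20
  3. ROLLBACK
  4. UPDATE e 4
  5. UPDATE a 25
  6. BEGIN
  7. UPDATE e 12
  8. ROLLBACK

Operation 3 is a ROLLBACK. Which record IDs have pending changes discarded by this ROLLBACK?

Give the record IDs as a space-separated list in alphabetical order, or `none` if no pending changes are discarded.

Initial committed: {a=19, c=2, d=7, e=6}
Op 1: BEGIN: in_txn=True, pending={}
Op 2: UPDATE a=20 (pending; pending now {a=20})
Op 3: ROLLBACK: discarded pending ['a']; in_txn=False
Op 4: UPDATE e=4 (auto-commit; committed e=4)
Op 5: UPDATE a=25 (auto-commit; committed a=25)
Op 6: BEGIN: in_txn=True, pending={}
Op 7: UPDATE e=12 (pending; pending now {e=12})
Op 8: ROLLBACK: discarded pending ['e']; in_txn=False
ROLLBACK at op 3 discards: ['a']

Answer: a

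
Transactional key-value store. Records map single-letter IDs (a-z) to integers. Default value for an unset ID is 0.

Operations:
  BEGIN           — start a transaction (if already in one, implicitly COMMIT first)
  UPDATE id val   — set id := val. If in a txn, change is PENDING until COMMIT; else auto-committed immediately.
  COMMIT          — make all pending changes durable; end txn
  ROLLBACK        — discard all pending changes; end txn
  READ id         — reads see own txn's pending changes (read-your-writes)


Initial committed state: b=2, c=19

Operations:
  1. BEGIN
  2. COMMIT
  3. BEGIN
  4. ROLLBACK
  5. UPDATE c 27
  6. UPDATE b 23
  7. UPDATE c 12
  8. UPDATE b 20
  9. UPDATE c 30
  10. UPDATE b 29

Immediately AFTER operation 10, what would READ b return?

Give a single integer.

Answer: 29

Derivation:
Initial committed: {b=2, c=19}
Op 1: BEGIN: in_txn=True, pending={}
Op 2: COMMIT: merged [] into committed; committed now {b=2, c=19}
Op 3: BEGIN: in_txn=True, pending={}
Op 4: ROLLBACK: discarded pending []; in_txn=False
Op 5: UPDATE c=27 (auto-commit; committed c=27)
Op 6: UPDATE b=23 (auto-commit; committed b=23)
Op 7: UPDATE c=12 (auto-commit; committed c=12)
Op 8: UPDATE b=20 (auto-commit; committed b=20)
Op 9: UPDATE c=30 (auto-commit; committed c=30)
Op 10: UPDATE b=29 (auto-commit; committed b=29)
After op 10: visible(b) = 29 (pending={}, committed={b=29, c=30})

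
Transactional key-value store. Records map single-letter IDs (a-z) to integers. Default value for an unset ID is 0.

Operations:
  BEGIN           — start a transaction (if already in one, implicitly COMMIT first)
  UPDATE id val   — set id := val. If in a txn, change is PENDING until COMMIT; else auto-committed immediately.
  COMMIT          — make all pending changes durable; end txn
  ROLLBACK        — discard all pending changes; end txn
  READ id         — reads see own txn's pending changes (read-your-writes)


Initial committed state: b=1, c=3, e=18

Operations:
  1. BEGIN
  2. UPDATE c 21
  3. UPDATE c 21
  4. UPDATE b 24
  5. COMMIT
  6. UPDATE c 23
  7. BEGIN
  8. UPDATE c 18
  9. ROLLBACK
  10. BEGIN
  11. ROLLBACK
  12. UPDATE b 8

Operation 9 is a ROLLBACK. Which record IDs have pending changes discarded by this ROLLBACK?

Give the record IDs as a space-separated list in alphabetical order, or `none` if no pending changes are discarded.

Answer: c

Derivation:
Initial committed: {b=1, c=3, e=18}
Op 1: BEGIN: in_txn=True, pending={}
Op 2: UPDATE c=21 (pending; pending now {c=21})
Op 3: UPDATE c=21 (pending; pending now {c=21})
Op 4: UPDATE b=24 (pending; pending now {b=24, c=21})
Op 5: COMMIT: merged ['b', 'c'] into committed; committed now {b=24, c=21, e=18}
Op 6: UPDATE c=23 (auto-commit; committed c=23)
Op 7: BEGIN: in_txn=True, pending={}
Op 8: UPDATE c=18 (pending; pending now {c=18})
Op 9: ROLLBACK: discarded pending ['c']; in_txn=False
Op 10: BEGIN: in_txn=True, pending={}
Op 11: ROLLBACK: discarded pending []; in_txn=False
Op 12: UPDATE b=8 (auto-commit; committed b=8)
ROLLBACK at op 9 discards: ['c']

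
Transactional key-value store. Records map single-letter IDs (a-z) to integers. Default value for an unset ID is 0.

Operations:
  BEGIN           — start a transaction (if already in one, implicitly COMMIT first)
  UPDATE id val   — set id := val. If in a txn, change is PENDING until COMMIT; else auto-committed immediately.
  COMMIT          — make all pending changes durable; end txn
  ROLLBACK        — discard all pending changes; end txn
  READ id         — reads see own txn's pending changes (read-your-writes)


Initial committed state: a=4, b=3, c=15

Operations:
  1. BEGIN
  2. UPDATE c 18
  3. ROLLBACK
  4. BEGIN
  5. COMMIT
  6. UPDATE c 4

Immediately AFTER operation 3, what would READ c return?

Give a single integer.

Initial committed: {a=4, b=3, c=15}
Op 1: BEGIN: in_txn=True, pending={}
Op 2: UPDATE c=18 (pending; pending now {c=18})
Op 3: ROLLBACK: discarded pending ['c']; in_txn=False
After op 3: visible(c) = 15 (pending={}, committed={a=4, b=3, c=15})

Answer: 15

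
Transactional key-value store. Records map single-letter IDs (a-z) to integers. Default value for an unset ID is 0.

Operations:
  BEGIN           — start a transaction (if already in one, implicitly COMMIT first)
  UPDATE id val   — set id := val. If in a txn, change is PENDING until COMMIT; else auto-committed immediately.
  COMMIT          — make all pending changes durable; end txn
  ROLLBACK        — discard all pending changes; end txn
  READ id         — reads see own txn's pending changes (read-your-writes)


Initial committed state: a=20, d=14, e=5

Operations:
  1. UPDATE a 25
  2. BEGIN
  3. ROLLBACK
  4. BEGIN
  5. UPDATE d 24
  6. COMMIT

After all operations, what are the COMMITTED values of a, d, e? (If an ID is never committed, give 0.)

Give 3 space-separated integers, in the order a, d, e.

Initial committed: {a=20, d=14, e=5}
Op 1: UPDATE a=25 (auto-commit; committed a=25)
Op 2: BEGIN: in_txn=True, pending={}
Op 3: ROLLBACK: discarded pending []; in_txn=False
Op 4: BEGIN: in_txn=True, pending={}
Op 5: UPDATE d=24 (pending; pending now {d=24})
Op 6: COMMIT: merged ['d'] into committed; committed now {a=25, d=24, e=5}
Final committed: {a=25, d=24, e=5}

Answer: 25 24 5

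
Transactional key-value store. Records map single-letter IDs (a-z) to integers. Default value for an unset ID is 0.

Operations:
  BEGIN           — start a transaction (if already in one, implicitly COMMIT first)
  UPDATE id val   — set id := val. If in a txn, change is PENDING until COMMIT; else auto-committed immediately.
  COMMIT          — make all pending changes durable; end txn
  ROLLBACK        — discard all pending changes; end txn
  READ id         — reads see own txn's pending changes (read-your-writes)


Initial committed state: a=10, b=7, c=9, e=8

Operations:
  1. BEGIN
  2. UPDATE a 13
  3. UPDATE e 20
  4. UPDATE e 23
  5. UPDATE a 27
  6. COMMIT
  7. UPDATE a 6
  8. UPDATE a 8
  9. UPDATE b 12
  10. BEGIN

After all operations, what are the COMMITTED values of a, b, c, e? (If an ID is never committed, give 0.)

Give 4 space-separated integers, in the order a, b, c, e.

Initial committed: {a=10, b=7, c=9, e=8}
Op 1: BEGIN: in_txn=True, pending={}
Op 2: UPDATE a=13 (pending; pending now {a=13})
Op 3: UPDATE e=20 (pending; pending now {a=13, e=20})
Op 4: UPDATE e=23 (pending; pending now {a=13, e=23})
Op 5: UPDATE a=27 (pending; pending now {a=27, e=23})
Op 6: COMMIT: merged ['a', 'e'] into committed; committed now {a=27, b=7, c=9, e=23}
Op 7: UPDATE a=6 (auto-commit; committed a=6)
Op 8: UPDATE a=8 (auto-commit; committed a=8)
Op 9: UPDATE b=12 (auto-commit; committed b=12)
Op 10: BEGIN: in_txn=True, pending={}
Final committed: {a=8, b=12, c=9, e=23}

Answer: 8 12 9 23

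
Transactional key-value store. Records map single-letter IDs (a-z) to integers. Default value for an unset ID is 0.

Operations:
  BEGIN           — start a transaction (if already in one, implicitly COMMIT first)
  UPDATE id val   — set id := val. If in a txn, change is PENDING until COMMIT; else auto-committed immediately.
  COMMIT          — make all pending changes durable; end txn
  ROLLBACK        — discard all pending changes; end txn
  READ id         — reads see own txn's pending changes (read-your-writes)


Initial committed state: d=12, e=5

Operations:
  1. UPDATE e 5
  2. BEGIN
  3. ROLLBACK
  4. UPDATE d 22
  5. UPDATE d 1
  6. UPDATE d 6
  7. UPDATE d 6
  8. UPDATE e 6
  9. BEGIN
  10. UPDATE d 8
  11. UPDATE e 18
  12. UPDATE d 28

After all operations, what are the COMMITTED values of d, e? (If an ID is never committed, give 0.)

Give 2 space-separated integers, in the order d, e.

Initial committed: {d=12, e=5}
Op 1: UPDATE e=5 (auto-commit; committed e=5)
Op 2: BEGIN: in_txn=True, pending={}
Op 3: ROLLBACK: discarded pending []; in_txn=False
Op 4: UPDATE d=22 (auto-commit; committed d=22)
Op 5: UPDATE d=1 (auto-commit; committed d=1)
Op 6: UPDATE d=6 (auto-commit; committed d=6)
Op 7: UPDATE d=6 (auto-commit; committed d=6)
Op 8: UPDATE e=6 (auto-commit; committed e=6)
Op 9: BEGIN: in_txn=True, pending={}
Op 10: UPDATE d=8 (pending; pending now {d=8})
Op 11: UPDATE e=18 (pending; pending now {d=8, e=18})
Op 12: UPDATE d=28 (pending; pending now {d=28, e=18})
Final committed: {d=6, e=6}

Answer: 6 6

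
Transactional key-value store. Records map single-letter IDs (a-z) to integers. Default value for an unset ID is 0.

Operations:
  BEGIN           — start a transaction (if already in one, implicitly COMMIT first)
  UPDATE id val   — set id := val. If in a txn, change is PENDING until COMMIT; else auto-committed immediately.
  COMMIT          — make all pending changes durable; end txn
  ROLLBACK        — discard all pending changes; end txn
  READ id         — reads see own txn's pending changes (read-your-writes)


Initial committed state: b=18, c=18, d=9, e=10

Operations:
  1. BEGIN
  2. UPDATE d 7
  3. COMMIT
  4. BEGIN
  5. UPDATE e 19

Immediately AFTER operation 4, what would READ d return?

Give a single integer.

Answer: 7

Derivation:
Initial committed: {b=18, c=18, d=9, e=10}
Op 1: BEGIN: in_txn=True, pending={}
Op 2: UPDATE d=7 (pending; pending now {d=7})
Op 3: COMMIT: merged ['d'] into committed; committed now {b=18, c=18, d=7, e=10}
Op 4: BEGIN: in_txn=True, pending={}
After op 4: visible(d) = 7 (pending={}, committed={b=18, c=18, d=7, e=10})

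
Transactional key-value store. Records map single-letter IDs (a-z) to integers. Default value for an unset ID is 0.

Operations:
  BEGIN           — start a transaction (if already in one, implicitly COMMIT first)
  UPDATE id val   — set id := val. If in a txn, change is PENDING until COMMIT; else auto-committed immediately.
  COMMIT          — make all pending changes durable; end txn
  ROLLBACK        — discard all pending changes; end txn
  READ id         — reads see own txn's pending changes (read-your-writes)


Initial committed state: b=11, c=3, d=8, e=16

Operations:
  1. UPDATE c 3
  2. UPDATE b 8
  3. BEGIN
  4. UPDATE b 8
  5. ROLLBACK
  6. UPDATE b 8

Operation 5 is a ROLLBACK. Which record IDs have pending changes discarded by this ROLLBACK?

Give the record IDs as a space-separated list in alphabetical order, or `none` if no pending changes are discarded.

Initial committed: {b=11, c=3, d=8, e=16}
Op 1: UPDATE c=3 (auto-commit; committed c=3)
Op 2: UPDATE b=8 (auto-commit; committed b=8)
Op 3: BEGIN: in_txn=True, pending={}
Op 4: UPDATE b=8 (pending; pending now {b=8})
Op 5: ROLLBACK: discarded pending ['b']; in_txn=False
Op 6: UPDATE b=8 (auto-commit; committed b=8)
ROLLBACK at op 5 discards: ['b']

Answer: b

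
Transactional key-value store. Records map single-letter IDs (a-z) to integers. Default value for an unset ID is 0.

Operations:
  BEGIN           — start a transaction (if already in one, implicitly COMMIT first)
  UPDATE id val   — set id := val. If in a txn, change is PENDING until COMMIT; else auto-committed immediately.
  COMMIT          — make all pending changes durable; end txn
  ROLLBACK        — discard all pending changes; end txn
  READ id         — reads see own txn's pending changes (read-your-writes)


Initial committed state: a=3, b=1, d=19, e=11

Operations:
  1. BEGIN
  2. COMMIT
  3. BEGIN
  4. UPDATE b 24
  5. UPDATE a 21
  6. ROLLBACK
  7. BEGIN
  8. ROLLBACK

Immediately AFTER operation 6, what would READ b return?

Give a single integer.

Initial committed: {a=3, b=1, d=19, e=11}
Op 1: BEGIN: in_txn=True, pending={}
Op 2: COMMIT: merged [] into committed; committed now {a=3, b=1, d=19, e=11}
Op 3: BEGIN: in_txn=True, pending={}
Op 4: UPDATE b=24 (pending; pending now {b=24})
Op 5: UPDATE a=21 (pending; pending now {a=21, b=24})
Op 6: ROLLBACK: discarded pending ['a', 'b']; in_txn=False
After op 6: visible(b) = 1 (pending={}, committed={a=3, b=1, d=19, e=11})

Answer: 1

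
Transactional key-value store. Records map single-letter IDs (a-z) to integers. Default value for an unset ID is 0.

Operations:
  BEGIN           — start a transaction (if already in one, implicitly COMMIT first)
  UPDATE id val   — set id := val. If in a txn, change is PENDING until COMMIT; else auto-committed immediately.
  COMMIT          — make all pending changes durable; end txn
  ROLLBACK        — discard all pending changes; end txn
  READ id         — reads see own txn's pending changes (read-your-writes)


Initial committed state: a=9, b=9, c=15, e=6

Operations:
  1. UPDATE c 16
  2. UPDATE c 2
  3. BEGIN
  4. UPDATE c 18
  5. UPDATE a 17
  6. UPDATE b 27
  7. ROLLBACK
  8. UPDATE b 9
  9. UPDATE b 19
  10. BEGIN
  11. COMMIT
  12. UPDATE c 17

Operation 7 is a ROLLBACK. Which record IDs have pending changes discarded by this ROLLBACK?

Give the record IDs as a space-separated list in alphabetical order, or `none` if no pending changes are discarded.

Initial committed: {a=9, b=9, c=15, e=6}
Op 1: UPDATE c=16 (auto-commit; committed c=16)
Op 2: UPDATE c=2 (auto-commit; committed c=2)
Op 3: BEGIN: in_txn=True, pending={}
Op 4: UPDATE c=18 (pending; pending now {c=18})
Op 5: UPDATE a=17 (pending; pending now {a=17, c=18})
Op 6: UPDATE b=27 (pending; pending now {a=17, b=27, c=18})
Op 7: ROLLBACK: discarded pending ['a', 'b', 'c']; in_txn=False
Op 8: UPDATE b=9 (auto-commit; committed b=9)
Op 9: UPDATE b=19 (auto-commit; committed b=19)
Op 10: BEGIN: in_txn=True, pending={}
Op 11: COMMIT: merged [] into committed; committed now {a=9, b=19, c=2, e=6}
Op 12: UPDATE c=17 (auto-commit; committed c=17)
ROLLBACK at op 7 discards: ['a', 'b', 'c']

Answer: a b c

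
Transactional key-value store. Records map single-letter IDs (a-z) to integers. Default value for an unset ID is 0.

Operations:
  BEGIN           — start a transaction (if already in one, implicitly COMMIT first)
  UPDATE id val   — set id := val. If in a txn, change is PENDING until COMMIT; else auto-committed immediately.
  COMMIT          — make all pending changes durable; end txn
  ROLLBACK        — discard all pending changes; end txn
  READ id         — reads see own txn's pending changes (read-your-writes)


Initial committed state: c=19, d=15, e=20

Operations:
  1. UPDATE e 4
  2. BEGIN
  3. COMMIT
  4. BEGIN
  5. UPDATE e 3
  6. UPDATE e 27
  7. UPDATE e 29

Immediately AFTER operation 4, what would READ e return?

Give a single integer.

Initial committed: {c=19, d=15, e=20}
Op 1: UPDATE e=4 (auto-commit; committed e=4)
Op 2: BEGIN: in_txn=True, pending={}
Op 3: COMMIT: merged [] into committed; committed now {c=19, d=15, e=4}
Op 4: BEGIN: in_txn=True, pending={}
After op 4: visible(e) = 4 (pending={}, committed={c=19, d=15, e=4})

Answer: 4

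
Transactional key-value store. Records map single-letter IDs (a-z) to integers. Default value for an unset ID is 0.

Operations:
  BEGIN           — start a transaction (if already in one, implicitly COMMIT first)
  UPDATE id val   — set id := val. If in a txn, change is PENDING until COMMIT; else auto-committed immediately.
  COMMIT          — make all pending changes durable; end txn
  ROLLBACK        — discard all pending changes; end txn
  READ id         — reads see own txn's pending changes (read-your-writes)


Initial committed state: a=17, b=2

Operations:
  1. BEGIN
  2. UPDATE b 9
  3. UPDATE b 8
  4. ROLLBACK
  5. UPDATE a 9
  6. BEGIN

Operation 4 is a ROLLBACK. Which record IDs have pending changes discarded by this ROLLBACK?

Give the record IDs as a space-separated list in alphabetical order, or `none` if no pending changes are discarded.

Initial committed: {a=17, b=2}
Op 1: BEGIN: in_txn=True, pending={}
Op 2: UPDATE b=9 (pending; pending now {b=9})
Op 3: UPDATE b=8 (pending; pending now {b=8})
Op 4: ROLLBACK: discarded pending ['b']; in_txn=False
Op 5: UPDATE a=9 (auto-commit; committed a=9)
Op 6: BEGIN: in_txn=True, pending={}
ROLLBACK at op 4 discards: ['b']

Answer: b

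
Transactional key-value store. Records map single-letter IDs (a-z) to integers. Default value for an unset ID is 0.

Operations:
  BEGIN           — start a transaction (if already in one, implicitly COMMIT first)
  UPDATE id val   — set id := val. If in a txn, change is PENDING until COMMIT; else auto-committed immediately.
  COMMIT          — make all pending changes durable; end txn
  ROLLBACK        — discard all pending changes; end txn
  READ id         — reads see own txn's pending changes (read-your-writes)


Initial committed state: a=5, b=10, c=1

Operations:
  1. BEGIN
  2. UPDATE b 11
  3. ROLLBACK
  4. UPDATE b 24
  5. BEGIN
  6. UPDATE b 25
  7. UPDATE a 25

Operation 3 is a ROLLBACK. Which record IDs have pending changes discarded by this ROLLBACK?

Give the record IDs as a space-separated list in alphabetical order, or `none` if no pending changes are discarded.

Answer: b

Derivation:
Initial committed: {a=5, b=10, c=1}
Op 1: BEGIN: in_txn=True, pending={}
Op 2: UPDATE b=11 (pending; pending now {b=11})
Op 3: ROLLBACK: discarded pending ['b']; in_txn=False
Op 4: UPDATE b=24 (auto-commit; committed b=24)
Op 5: BEGIN: in_txn=True, pending={}
Op 6: UPDATE b=25 (pending; pending now {b=25})
Op 7: UPDATE a=25 (pending; pending now {a=25, b=25})
ROLLBACK at op 3 discards: ['b']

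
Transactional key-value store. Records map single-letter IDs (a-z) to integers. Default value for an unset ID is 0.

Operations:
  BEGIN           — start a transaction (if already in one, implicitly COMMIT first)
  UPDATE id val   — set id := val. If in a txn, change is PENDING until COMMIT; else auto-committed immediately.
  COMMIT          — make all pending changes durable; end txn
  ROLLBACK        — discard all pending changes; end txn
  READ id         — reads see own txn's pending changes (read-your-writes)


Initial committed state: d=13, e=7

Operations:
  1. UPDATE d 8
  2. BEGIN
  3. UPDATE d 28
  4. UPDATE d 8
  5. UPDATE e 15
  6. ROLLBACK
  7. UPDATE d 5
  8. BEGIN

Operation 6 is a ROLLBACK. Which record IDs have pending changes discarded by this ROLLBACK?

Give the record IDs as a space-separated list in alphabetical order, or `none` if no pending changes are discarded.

Initial committed: {d=13, e=7}
Op 1: UPDATE d=8 (auto-commit; committed d=8)
Op 2: BEGIN: in_txn=True, pending={}
Op 3: UPDATE d=28 (pending; pending now {d=28})
Op 4: UPDATE d=8 (pending; pending now {d=8})
Op 5: UPDATE e=15 (pending; pending now {d=8, e=15})
Op 6: ROLLBACK: discarded pending ['d', 'e']; in_txn=False
Op 7: UPDATE d=5 (auto-commit; committed d=5)
Op 8: BEGIN: in_txn=True, pending={}
ROLLBACK at op 6 discards: ['d', 'e']

Answer: d e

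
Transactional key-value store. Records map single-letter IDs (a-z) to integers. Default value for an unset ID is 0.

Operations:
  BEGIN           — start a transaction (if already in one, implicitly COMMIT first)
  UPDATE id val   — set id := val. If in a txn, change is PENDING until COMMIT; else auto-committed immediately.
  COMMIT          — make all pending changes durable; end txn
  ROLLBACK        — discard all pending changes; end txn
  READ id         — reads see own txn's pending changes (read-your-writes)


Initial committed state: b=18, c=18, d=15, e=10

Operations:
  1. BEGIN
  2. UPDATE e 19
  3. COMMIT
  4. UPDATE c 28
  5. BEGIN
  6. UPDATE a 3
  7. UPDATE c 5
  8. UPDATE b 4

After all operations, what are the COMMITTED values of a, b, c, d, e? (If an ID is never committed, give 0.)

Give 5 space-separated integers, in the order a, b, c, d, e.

Initial committed: {b=18, c=18, d=15, e=10}
Op 1: BEGIN: in_txn=True, pending={}
Op 2: UPDATE e=19 (pending; pending now {e=19})
Op 3: COMMIT: merged ['e'] into committed; committed now {b=18, c=18, d=15, e=19}
Op 4: UPDATE c=28 (auto-commit; committed c=28)
Op 5: BEGIN: in_txn=True, pending={}
Op 6: UPDATE a=3 (pending; pending now {a=3})
Op 7: UPDATE c=5 (pending; pending now {a=3, c=5})
Op 8: UPDATE b=4 (pending; pending now {a=3, b=4, c=5})
Final committed: {b=18, c=28, d=15, e=19}

Answer: 0 18 28 15 19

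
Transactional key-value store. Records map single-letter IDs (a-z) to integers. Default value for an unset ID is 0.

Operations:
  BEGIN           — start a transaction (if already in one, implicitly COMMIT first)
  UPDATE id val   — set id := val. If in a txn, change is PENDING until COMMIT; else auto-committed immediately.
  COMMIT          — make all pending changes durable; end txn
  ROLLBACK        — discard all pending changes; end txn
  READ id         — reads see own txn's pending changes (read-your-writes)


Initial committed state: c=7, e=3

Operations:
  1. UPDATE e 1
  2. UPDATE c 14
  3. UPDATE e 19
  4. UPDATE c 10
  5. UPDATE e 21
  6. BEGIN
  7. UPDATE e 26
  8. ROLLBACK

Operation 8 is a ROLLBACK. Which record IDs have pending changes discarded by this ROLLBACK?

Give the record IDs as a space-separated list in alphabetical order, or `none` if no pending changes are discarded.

Answer: e

Derivation:
Initial committed: {c=7, e=3}
Op 1: UPDATE e=1 (auto-commit; committed e=1)
Op 2: UPDATE c=14 (auto-commit; committed c=14)
Op 3: UPDATE e=19 (auto-commit; committed e=19)
Op 4: UPDATE c=10 (auto-commit; committed c=10)
Op 5: UPDATE e=21 (auto-commit; committed e=21)
Op 6: BEGIN: in_txn=True, pending={}
Op 7: UPDATE e=26 (pending; pending now {e=26})
Op 8: ROLLBACK: discarded pending ['e']; in_txn=False
ROLLBACK at op 8 discards: ['e']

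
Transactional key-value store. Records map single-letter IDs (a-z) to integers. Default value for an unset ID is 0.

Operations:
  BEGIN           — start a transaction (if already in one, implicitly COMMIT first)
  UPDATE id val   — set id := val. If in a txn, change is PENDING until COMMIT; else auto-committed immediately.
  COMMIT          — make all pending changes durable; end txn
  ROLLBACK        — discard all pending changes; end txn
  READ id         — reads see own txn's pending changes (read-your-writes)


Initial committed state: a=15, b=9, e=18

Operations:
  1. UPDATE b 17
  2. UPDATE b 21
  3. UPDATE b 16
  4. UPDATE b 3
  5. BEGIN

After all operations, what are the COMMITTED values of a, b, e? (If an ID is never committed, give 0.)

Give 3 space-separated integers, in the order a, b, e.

Initial committed: {a=15, b=9, e=18}
Op 1: UPDATE b=17 (auto-commit; committed b=17)
Op 2: UPDATE b=21 (auto-commit; committed b=21)
Op 3: UPDATE b=16 (auto-commit; committed b=16)
Op 4: UPDATE b=3 (auto-commit; committed b=3)
Op 5: BEGIN: in_txn=True, pending={}
Final committed: {a=15, b=3, e=18}

Answer: 15 3 18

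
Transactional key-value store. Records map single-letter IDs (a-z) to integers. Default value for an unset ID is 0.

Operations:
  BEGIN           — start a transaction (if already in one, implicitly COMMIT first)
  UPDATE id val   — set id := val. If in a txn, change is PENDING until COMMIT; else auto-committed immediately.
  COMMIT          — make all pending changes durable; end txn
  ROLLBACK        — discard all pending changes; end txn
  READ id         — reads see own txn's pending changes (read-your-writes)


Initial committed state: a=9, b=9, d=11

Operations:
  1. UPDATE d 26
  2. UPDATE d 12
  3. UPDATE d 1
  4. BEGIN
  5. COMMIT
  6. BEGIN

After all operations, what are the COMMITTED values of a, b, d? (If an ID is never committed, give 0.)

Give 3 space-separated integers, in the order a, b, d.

Answer: 9 9 1

Derivation:
Initial committed: {a=9, b=9, d=11}
Op 1: UPDATE d=26 (auto-commit; committed d=26)
Op 2: UPDATE d=12 (auto-commit; committed d=12)
Op 3: UPDATE d=1 (auto-commit; committed d=1)
Op 4: BEGIN: in_txn=True, pending={}
Op 5: COMMIT: merged [] into committed; committed now {a=9, b=9, d=1}
Op 6: BEGIN: in_txn=True, pending={}
Final committed: {a=9, b=9, d=1}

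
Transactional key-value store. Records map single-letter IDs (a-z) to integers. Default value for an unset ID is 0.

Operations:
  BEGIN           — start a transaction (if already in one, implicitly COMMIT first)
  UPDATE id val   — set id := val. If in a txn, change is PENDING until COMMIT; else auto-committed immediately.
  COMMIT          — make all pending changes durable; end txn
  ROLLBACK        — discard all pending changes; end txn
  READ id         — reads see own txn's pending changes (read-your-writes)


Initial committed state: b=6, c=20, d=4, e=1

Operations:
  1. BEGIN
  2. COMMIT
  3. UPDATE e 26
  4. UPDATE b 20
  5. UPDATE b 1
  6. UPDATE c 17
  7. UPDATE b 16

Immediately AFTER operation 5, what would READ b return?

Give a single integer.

Initial committed: {b=6, c=20, d=4, e=1}
Op 1: BEGIN: in_txn=True, pending={}
Op 2: COMMIT: merged [] into committed; committed now {b=6, c=20, d=4, e=1}
Op 3: UPDATE e=26 (auto-commit; committed e=26)
Op 4: UPDATE b=20 (auto-commit; committed b=20)
Op 5: UPDATE b=1 (auto-commit; committed b=1)
After op 5: visible(b) = 1 (pending={}, committed={b=1, c=20, d=4, e=26})

Answer: 1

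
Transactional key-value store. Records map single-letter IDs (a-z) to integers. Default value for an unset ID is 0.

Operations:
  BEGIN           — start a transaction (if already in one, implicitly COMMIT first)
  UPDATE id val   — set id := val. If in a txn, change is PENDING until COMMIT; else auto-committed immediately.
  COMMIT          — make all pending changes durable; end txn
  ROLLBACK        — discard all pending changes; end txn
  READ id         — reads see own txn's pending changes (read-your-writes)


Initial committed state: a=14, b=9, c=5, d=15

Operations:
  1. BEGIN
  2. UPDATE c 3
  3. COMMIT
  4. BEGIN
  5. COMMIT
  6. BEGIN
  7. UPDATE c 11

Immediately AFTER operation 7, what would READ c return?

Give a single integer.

Answer: 11

Derivation:
Initial committed: {a=14, b=9, c=5, d=15}
Op 1: BEGIN: in_txn=True, pending={}
Op 2: UPDATE c=3 (pending; pending now {c=3})
Op 3: COMMIT: merged ['c'] into committed; committed now {a=14, b=9, c=3, d=15}
Op 4: BEGIN: in_txn=True, pending={}
Op 5: COMMIT: merged [] into committed; committed now {a=14, b=9, c=3, d=15}
Op 6: BEGIN: in_txn=True, pending={}
Op 7: UPDATE c=11 (pending; pending now {c=11})
After op 7: visible(c) = 11 (pending={c=11}, committed={a=14, b=9, c=3, d=15})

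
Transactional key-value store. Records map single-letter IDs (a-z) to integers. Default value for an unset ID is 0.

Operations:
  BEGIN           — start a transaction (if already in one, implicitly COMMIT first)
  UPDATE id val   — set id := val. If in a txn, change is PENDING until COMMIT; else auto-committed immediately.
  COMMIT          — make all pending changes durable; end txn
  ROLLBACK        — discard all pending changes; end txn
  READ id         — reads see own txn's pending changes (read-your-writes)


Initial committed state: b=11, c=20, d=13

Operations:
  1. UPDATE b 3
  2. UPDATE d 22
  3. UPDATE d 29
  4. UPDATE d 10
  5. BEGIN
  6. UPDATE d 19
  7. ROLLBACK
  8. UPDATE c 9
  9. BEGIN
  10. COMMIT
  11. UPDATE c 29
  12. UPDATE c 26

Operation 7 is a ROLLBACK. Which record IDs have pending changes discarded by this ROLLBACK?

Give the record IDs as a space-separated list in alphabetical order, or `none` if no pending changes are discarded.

Answer: d

Derivation:
Initial committed: {b=11, c=20, d=13}
Op 1: UPDATE b=3 (auto-commit; committed b=3)
Op 2: UPDATE d=22 (auto-commit; committed d=22)
Op 3: UPDATE d=29 (auto-commit; committed d=29)
Op 4: UPDATE d=10 (auto-commit; committed d=10)
Op 5: BEGIN: in_txn=True, pending={}
Op 6: UPDATE d=19 (pending; pending now {d=19})
Op 7: ROLLBACK: discarded pending ['d']; in_txn=False
Op 8: UPDATE c=9 (auto-commit; committed c=9)
Op 9: BEGIN: in_txn=True, pending={}
Op 10: COMMIT: merged [] into committed; committed now {b=3, c=9, d=10}
Op 11: UPDATE c=29 (auto-commit; committed c=29)
Op 12: UPDATE c=26 (auto-commit; committed c=26)
ROLLBACK at op 7 discards: ['d']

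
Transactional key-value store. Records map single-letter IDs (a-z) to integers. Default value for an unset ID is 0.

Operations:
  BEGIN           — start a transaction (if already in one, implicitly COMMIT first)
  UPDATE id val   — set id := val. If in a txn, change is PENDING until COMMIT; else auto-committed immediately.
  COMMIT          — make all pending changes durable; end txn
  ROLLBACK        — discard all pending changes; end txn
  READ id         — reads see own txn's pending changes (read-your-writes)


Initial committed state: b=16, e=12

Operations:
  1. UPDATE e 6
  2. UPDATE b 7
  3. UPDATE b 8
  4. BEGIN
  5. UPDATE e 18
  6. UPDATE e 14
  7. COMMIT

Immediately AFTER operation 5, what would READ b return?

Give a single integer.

Initial committed: {b=16, e=12}
Op 1: UPDATE e=6 (auto-commit; committed e=6)
Op 2: UPDATE b=7 (auto-commit; committed b=7)
Op 3: UPDATE b=8 (auto-commit; committed b=8)
Op 4: BEGIN: in_txn=True, pending={}
Op 5: UPDATE e=18 (pending; pending now {e=18})
After op 5: visible(b) = 8 (pending={e=18}, committed={b=8, e=6})

Answer: 8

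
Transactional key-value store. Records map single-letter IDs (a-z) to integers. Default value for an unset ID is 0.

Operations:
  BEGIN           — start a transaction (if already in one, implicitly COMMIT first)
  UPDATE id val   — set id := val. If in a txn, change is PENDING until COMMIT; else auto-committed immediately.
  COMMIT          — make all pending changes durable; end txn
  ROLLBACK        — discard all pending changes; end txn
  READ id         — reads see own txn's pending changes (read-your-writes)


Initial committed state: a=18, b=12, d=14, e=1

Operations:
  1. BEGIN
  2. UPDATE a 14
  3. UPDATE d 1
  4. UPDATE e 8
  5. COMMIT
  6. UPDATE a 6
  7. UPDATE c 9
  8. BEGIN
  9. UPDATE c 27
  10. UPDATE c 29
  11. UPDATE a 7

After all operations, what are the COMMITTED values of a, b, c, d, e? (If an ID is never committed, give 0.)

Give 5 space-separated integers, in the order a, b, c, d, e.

Answer: 6 12 9 1 8

Derivation:
Initial committed: {a=18, b=12, d=14, e=1}
Op 1: BEGIN: in_txn=True, pending={}
Op 2: UPDATE a=14 (pending; pending now {a=14})
Op 3: UPDATE d=1 (pending; pending now {a=14, d=1})
Op 4: UPDATE e=8 (pending; pending now {a=14, d=1, e=8})
Op 5: COMMIT: merged ['a', 'd', 'e'] into committed; committed now {a=14, b=12, d=1, e=8}
Op 6: UPDATE a=6 (auto-commit; committed a=6)
Op 7: UPDATE c=9 (auto-commit; committed c=9)
Op 8: BEGIN: in_txn=True, pending={}
Op 9: UPDATE c=27 (pending; pending now {c=27})
Op 10: UPDATE c=29 (pending; pending now {c=29})
Op 11: UPDATE a=7 (pending; pending now {a=7, c=29})
Final committed: {a=6, b=12, c=9, d=1, e=8}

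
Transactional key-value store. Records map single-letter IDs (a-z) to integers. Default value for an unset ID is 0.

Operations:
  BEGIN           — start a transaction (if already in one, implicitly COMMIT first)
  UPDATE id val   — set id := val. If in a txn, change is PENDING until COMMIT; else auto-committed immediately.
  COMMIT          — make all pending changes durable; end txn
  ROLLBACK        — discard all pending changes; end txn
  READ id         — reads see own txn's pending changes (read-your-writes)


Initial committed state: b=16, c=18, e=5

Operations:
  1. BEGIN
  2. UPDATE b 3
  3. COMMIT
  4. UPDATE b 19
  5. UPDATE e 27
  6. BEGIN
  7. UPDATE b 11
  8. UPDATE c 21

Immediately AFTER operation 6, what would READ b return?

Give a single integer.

Initial committed: {b=16, c=18, e=5}
Op 1: BEGIN: in_txn=True, pending={}
Op 2: UPDATE b=3 (pending; pending now {b=3})
Op 3: COMMIT: merged ['b'] into committed; committed now {b=3, c=18, e=5}
Op 4: UPDATE b=19 (auto-commit; committed b=19)
Op 5: UPDATE e=27 (auto-commit; committed e=27)
Op 6: BEGIN: in_txn=True, pending={}
After op 6: visible(b) = 19 (pending={}, committed={b=19, c=18, e=27})

Answer: 19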